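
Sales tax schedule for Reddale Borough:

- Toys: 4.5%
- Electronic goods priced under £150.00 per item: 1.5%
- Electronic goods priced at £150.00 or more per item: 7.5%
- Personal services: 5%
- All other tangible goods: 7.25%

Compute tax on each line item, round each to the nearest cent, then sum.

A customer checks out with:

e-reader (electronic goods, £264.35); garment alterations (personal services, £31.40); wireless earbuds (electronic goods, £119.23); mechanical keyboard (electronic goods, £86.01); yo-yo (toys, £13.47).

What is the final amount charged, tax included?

E-reader £264.35: electronic goods, £150.00 or more → 7.5% → £19.83
Garment alterations £31.40: personal services → 5% → £1.57
Wireless earbuds £119.23: electronic goods, under £150.00 → 1.5% → £1.79
Mechanical keyboard £86.01: electronic goods, under £150.00 → 1.5% → £1.29
Yo-yo £13.47: toys → 4.5% → £0.61
Subtotal = £514.46; tax = £25.09; total due = £539.55

£539.55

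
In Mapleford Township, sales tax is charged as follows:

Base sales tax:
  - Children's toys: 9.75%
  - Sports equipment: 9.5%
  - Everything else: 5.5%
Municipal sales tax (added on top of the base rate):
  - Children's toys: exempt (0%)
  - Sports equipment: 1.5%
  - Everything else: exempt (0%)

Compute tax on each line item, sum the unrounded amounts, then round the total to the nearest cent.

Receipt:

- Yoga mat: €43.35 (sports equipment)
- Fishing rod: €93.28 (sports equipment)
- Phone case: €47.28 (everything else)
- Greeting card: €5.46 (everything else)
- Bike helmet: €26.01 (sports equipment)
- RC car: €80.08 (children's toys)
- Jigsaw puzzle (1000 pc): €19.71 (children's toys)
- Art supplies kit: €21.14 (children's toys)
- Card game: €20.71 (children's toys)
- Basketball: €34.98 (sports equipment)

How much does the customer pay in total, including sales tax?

€430.45

Yoga mat €43.35: sports equipment → 9.5% + 1.5% municipal = 11% → €4.7685
Fishing rod €93.28: sports equipment → 9.5% + 1.5% municipal = 11% → €10.2608
Phone case €47.28: everything else → 5.5% + 0% municipal = 5.5% → €2.6004
Greeting card €5.46: everything else → 5.5% + 0% municipal = 5.5% → €0.3003
Bike helmet €26.01: sports equipment → 9.5% + 1.5% municipal = 11% → €2.8611
RC car €80.08: children's toys → 9.75% + 0% municipal = 9.75% → €7.8078
Jigsaw puzzle (1000 pc) €19.71: children's toys → 9.75% + 0% municipal = 9.75% → €1.921725
Art supplies kit €21.14: children's toys → 9.75% + 0% municipal = 9.75% → €2.06115
Card game €20.71: children's toys → 9.75% + 0% municipal = 9.75% → €2.019225
Basketball €34.98: sports equipment → 9.5% + 1.5% municipal = 11% → €3.8478
Subtotal = €392.00; unrounded tax = €38.4488 → €38.45; total due = €430.45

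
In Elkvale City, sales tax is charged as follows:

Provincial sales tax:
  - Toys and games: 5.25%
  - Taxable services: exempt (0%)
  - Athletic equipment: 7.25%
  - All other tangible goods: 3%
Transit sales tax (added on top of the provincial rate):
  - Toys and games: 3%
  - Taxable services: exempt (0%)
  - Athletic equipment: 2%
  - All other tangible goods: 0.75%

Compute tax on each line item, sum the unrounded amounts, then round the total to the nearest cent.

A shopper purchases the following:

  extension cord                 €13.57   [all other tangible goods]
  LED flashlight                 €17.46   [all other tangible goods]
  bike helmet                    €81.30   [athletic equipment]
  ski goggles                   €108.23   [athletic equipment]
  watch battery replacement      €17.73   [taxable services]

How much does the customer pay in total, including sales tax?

Extension cord €13.57: all other tangible goods → 3% + 0.75% transit = 3.75% → €0.508875
LED flashlight €17.46: all other tangible goods → 3% + 0.75% transit = 3.75% → €0.65475
Bike helmet €81.30: athletic equipment → 7.25% + 2% transit = 9.25% → €7.52025
Ski goggles €108.23: athletic equipment → 7.25% + 2% transit = 9.25% → €10.011275
Watch battery replacement €17.73: taxable services → 0% + 0% transit = 0% → €0.00
Subtotal = €238.29; unrounded tax = €18.69515 → €18.70; total due = €256.99

€256.99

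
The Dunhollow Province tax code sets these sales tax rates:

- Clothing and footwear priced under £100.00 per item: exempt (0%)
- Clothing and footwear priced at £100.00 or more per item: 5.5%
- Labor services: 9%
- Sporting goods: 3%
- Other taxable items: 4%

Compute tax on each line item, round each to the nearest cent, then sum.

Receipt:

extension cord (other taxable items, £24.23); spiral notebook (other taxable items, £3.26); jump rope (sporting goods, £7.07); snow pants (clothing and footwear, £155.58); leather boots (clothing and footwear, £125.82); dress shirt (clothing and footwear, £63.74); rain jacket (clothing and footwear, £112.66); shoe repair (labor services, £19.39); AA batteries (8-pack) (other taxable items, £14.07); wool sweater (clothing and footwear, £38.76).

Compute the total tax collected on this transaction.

Extension cord £24.23: other taxable items → 4% → £0.97
Spiral notebook £3.26: other taxable items → 4% → £0.13
Jump rope £7.07: sporting goods → 3% → £0.21
Snow pants £155.58: clothing and footwear, £100.00 or more → 5.5% → £8.56
Leather boots £125.82: clothing and footwear, £100.00 or more → 5.5% → £6.92
Dress shirt £63.74: clothing and footwear, under £100.00 → 0% → £0.00
Rain jacket £112.66: clothing and footwear, £100.00 or more → 5.5% → £6.20
Shoe repair £19.39: labor services → 9% → £1.75
AA batteries (8-pack) £14.07: other taxable items → 4% → £0.56
Wool sweater £38.76: clothing and footwear, under £100.00 → 0% → £0.00
Total tax = £0.97 + £0.13 + £0.21 + £8.56 + £6.92 + £6.20 + £1.75 + £0.56 = £25.30

£25.30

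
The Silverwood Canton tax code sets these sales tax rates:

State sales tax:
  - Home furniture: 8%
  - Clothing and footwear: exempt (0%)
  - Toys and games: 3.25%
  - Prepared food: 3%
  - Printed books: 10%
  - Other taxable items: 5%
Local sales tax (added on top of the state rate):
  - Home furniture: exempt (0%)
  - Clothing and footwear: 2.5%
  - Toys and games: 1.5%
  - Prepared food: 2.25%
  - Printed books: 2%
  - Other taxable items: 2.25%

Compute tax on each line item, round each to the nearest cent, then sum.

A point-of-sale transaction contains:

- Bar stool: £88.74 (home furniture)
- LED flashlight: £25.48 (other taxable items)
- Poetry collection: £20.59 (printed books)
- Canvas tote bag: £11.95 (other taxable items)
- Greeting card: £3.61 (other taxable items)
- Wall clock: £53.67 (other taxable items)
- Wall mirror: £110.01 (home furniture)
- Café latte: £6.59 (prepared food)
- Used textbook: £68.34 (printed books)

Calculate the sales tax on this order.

Bar stool £88.74: home furniture → 8% + 0% local = 8% → £7.10
LED flashlight £25.48: other taxable items → 5% + 2.25% local = 7.25% → £1.85
Poetry collection £20.59: printed books → 10% + 2% local = 12% → £2.47
Canvas tote bag £11.95: other taxable items → 5% + 2.25% local = 7.25% → £0.87
Greeting card £3.61: other taxable items → 5% + 2.25% local = 7.25% → £0.26
Wall clock £53.67: other taxable items → 5% + 2.25% local = 7.25% → £3.89
Wall mirror £110.01: home furniture → 8% + 0% local = 8% → £8.80
Café latte £6.59: prepared food → 3% + 2.25% local = 5.25% → £0.35
Used textbook £68.34: printed books → 10% + 2% local = 12% → £8.20
Total tax = £7.10 + £1.85 + £2.47 + £0.87 + £0.26 + £3.89 + £8.80 + £0.35 + £8.20 = £33.79

£33.79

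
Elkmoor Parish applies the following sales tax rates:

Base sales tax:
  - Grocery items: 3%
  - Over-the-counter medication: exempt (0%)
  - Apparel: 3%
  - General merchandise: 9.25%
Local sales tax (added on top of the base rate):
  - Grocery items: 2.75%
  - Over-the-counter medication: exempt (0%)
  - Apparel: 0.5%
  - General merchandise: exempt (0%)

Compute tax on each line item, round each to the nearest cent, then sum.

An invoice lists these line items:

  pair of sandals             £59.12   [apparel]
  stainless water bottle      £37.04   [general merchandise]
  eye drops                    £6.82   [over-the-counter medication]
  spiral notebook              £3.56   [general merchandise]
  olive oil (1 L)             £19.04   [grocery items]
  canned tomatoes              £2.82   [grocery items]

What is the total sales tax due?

£7.08

Pair of sandals £59.12: apparel → 3% + 0.5% local = 3.5% → £2.07
Stainless water bottle £37.04: general merchandise → 9.25% + 0% local = 9.25% → £3.43
Eye drops £6.82: over-the-counter medication → 0% + 0% local = 0% → £0.00
Spiral notebook £3.56: general merchandise → 9.25% + 0% local = 9.25% → £0.33
Olive oil (1 L) £19.04: grocery items → 3% + 2.75% local = 5.75% → £1.09
Canned tomatoes £2.82: grocery items → 3% + 2.75% local = 5.75% → £0.16
Total tax = £2.07 + £3.43 + £0.33 + £1.09 + £0.16 = £7.08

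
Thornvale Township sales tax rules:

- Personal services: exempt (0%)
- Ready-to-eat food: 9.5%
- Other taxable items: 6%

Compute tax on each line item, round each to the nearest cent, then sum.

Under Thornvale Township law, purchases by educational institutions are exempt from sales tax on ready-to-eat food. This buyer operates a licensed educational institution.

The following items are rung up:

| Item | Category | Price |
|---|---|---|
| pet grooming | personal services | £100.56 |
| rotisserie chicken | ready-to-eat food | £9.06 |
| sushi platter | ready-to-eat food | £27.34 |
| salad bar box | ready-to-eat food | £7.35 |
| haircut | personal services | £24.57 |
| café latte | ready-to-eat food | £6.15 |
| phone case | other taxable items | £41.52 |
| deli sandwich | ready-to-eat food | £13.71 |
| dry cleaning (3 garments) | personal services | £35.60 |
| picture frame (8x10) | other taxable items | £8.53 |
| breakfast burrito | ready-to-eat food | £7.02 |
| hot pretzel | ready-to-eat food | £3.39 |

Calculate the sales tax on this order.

£3.00

Pet grooming £100.56: personal services → 0% → £0.00
Rotisserie chicken £9.06: ready-to-eat food, buyer-exempt → 0% → £0.00
Sushi platter £27.34: ready-to-eat food, buyer-exempt → 0% → £0.00
Salad bar box £7.35: ready-to-eat food, buyer-exempt → 0% → £0.00
Haircut £24.57: personal services → 0% → £0.00
Café latte £6.15: ready-to-eat food, buyer-exempt → 0% → £0.00
Phone case £41.52: other taxable items → 6% → £2.49
Deli sandwich £13.71: ready-to-eat food, buyer-exempt → 0% → £0.00
Dry cleaning (3 garments) £35.60: personal services → 0% → £0.00
Picture frame (8x10) £8.53: other taxable items → 6% → £0.51
Breakfast burrito £7.02: ready-to-eat food, buyer-exempt → 0% → £0.00
Hot pretzel £3.39: ready-to-eat food, buyer-exempt → 0% → £0.00
Total tax = £2.49 + £0.51 = £3.00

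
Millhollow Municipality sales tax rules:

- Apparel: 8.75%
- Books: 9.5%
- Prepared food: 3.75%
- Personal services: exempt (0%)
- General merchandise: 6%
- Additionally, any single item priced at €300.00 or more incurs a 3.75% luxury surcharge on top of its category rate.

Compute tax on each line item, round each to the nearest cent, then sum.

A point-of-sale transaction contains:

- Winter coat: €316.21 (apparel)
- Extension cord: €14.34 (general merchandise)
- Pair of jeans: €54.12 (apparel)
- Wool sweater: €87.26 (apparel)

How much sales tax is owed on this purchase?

€52.77

Winter coat €316.21: apparel → 8.75% + 3.75% surcharge = 12.5% → €39.53
Extension cord €14.34: general merchandise → 6% → €0.86
Pair of jeans €54.12: apparel → 8.75% → €4.74
Wool sweater €87.26: apparel → 8.75% → €7.64
Total tax = €39.53 + €0.86 + €4.74 + €7.64 = €52.77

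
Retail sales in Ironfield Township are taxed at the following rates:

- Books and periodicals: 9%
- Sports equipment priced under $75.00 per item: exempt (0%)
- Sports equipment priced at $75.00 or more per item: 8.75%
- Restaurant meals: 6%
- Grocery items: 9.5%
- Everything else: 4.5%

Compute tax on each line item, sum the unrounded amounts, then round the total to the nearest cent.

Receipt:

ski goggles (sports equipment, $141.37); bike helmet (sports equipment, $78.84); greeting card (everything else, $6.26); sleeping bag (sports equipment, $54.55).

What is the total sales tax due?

Ski goggles $141.37: sports equipment, $75.00 or more → 8.75% → $12.369875
Bike helmet $78.84: sports equipment, $75.00 or more → 8.75% → $6.8985
Greeting card $6.26: everything else → 4.5% → $0.2817
Sleeping bag $54.55: sports equipment, under $75.00 → 0% → $0.00
Unrounded tax sum = $19.550075 → $19.55

$19.55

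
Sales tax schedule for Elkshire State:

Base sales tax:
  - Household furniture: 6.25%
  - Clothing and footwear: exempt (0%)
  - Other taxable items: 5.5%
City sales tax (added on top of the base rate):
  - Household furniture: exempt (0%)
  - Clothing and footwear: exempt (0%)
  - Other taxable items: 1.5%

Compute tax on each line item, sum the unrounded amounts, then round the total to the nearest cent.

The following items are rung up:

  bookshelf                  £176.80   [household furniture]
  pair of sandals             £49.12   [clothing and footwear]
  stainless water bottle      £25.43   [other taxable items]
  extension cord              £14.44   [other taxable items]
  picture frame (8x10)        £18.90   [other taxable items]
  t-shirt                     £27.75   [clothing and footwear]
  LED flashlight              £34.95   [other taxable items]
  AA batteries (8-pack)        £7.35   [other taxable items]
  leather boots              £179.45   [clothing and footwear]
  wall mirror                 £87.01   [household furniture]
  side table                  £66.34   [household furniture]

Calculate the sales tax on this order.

£27.71

Bookshelf £176.80: household furniture → 6.25% + 0% city = 6.25% → £11.05
Pair of sandals £49.12: clothing and footwear → 0% + 0% city = 0% → £0.00
Stainless water bottle £25.43: other taxable items → 5.5% + 1.5% city = 7% → £1.7801
Extension cord £14.44: other taxable items → 5.5% + 1.5% city = 7% → £1.0108
Picture frame (8x10) £18.90: other taxable items → 5.5% + 1.5% city = 7% → £1.323
T-shirt £27.75: clothing and footwear → 0% + 0% city = 0% → £0.00
LED flashlight £34.95: other taxable items → 5.5% + 1.5% city = 7% → £2.4465
AA batteries (8-pack) £7.35: other taxable items → 5.5% + 1.5% city = 7% → £0.5145
Leather boots £179.45: clothing and footwear → 0% + 0% city = 0% → £0.00
Wall mirror £87.01: household furniture → 6.25% + 0% city = 6.25% → £5.438125
Side table £66.34: household furniture → 6.25% + 0% city = 6.25% → £4.14625
Unrounded tax sum = £27.709275 → £27.71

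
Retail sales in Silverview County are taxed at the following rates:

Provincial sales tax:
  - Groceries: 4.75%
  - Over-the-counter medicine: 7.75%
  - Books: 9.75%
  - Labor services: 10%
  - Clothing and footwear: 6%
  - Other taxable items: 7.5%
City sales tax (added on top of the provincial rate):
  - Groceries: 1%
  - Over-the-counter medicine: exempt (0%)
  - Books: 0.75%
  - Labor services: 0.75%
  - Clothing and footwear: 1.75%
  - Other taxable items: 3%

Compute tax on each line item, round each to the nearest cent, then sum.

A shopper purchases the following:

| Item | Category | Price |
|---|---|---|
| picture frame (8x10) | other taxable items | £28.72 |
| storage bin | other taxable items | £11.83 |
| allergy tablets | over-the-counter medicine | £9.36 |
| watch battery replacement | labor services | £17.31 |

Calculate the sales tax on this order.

£6.85

Picture frame (8x10) £28.72: other taxable items → 7.5% + 3% city = 10.5% → £3.02
Storage bin £11.83: other taxable items → 7.5% + 3% city = 10.5% → £1.24
Allergy tablets £9.36: over-the-counter medicine → 7.75% + 0% city = 7.75% → £0.73
Watch battery replacement £17.31: labor services → 10% + 0.75% city = 10.75% → £1.86
Total tax = £3.02 + £1.24 + £0.73 + £1.86 = £6.85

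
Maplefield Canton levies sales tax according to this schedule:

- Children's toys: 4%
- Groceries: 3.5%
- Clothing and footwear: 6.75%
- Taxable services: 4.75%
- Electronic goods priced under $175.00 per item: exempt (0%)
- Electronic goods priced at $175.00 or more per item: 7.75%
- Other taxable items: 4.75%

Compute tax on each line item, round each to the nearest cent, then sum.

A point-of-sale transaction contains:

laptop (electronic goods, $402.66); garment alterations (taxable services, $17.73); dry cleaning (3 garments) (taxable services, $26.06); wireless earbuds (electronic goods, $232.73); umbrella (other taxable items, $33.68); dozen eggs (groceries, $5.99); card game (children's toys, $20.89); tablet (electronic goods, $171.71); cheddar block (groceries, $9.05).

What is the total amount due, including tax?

$974.80

Laptop $402.66: electronic goods, $175.00 or more → 7.75% → $31.21
Garment alterations $17.73: taxable services → 4.75% → $0.84
Dry cleaning (3 garments) $26.06: taxable services → 4.75% → $1.24
Wireless earbuds $232.73: electronic goods, $175.00 or more → 7.75% → $18.04
Umbrella $33.68: other taxable items → 4.75% → $1.60
Dozen eggs $5.99: groceries → 3.5% → $0.21
Card game $20.89: children's toys → 4% → $0.84
Tablet $171.71: electronic goods, under $175.00 → 0% → $0.00
Cheddar block $9.05: groceries → 3.5% → $0.32
Subtotal = $920.50; tax = $54.30; total due = $974.80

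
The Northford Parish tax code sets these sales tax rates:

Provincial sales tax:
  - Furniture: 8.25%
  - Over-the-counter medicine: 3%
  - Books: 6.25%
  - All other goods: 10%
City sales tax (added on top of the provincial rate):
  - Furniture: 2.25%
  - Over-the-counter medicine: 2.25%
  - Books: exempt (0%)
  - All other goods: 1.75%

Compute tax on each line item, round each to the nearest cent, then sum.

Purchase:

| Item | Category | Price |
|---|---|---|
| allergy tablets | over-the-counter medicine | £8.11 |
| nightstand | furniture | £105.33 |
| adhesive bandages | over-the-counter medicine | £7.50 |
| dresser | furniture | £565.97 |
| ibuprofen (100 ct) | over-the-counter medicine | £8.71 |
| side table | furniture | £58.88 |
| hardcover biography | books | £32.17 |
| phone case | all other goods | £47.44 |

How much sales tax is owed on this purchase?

£85.53

Allergy tablets £8.11: over-the-counter medicine → 3% + 2.25% city = 5.25% → £0.43
Nightstand £105.33: furniture → 8.25% + 2.25% city = 10.5% → £11.06
Adhesive bandages £7.50: over-the-counter medicine → 3% + 2.25% city = 5.25% → £0.39
Dresser £565.97: furniture → 8.25% + 2.25% city = 10.5% → £59.43
Ibuprofen (100 ct) £8.71: over-the-counter medicine → 3% + 2.25% city = 5.25% → £0.46
Side table £58.88: furniture → 8.25% + 2.25% city = 10.5% → £6.18
Hardcover biography £32.17: books → 6.25% + 0% city = 6.25% → £2.01
Phone case £47.44: all other goods → 10% + 1.75% city = 11.75% → £5.57
Total tax = £0.43 + £11.06 + £0.39 + £59.43 + £0.46 + £6.18 + £2.01 + £5.57 = £85.53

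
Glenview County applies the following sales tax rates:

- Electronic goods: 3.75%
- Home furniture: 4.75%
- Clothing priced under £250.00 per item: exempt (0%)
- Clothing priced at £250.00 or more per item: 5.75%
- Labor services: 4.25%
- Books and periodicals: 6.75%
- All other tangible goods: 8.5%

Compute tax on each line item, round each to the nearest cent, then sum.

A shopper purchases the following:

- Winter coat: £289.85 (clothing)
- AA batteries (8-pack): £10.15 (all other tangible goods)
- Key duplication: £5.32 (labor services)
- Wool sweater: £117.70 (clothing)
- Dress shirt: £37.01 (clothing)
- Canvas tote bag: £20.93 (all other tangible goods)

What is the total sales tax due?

Winter coat £289.85: clothing, £250.00 or more → 5.75% → £16.67
AA batteries (8-pack) £10.15: all other tangible goods → 8.5% → £0.86
Key duplication £5.32: labor services → 4.25% → £0.23
Wool sweater £117.70: clothing, under £250.00 → 0% → £0.00
Dress shirt £37.01: clothing, under £250.00 → 0% → £0.00
Canvas tote bag £20.93: all other tangible goods → 8.5% → £1.78
Total tax = £16.67 + £0.86 + £0.23 + £1.78 = £19.54

£19.54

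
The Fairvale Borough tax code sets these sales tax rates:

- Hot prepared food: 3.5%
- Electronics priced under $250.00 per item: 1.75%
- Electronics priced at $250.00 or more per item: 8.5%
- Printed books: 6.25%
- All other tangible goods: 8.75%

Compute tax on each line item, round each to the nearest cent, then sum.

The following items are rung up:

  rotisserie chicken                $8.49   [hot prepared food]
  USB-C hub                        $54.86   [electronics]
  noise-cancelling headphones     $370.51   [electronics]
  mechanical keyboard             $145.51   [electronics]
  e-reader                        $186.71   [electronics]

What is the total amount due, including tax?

$804.65

Rotisserie chicken $8.49: hot prepared food → 3.5% → $0.30
USB-C hub $54.86: electronics, under $250.00 → 1.75% → $0.96
Noise-cancelling headphones $370.51: electronics, $250.00 or more → 8.5% → $31.49
Mechanical keyboard $145.51: electronics, under $250.00 → 1.75% → $2.55
E-reader $186.71: electronics, under $250.00 → 1.75% → $3.27
Subtotal = $766.08; tax = $38.57; total due = $804.65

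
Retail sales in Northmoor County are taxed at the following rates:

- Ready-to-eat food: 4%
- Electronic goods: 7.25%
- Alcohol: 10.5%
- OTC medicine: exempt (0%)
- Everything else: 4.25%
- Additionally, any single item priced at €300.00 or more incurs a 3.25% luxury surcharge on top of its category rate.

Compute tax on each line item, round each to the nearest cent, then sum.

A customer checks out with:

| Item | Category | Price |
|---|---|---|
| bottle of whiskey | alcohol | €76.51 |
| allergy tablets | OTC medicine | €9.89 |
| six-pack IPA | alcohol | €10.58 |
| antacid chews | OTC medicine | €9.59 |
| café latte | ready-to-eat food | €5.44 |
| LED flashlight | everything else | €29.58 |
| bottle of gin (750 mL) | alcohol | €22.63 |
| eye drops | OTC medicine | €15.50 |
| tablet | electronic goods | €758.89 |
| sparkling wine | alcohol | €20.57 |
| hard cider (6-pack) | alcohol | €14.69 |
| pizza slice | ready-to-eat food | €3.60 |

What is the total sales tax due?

Bottle of whiskey €76.51: alcohol → 10.5% → €8.03
Allergy tablets €9.89: OTC medicine → 0% → €0.00
Six-pack IPA €10.58: alcohol → 10.5% → €1.11
Antacid chews €9.59: OTC medicine → 0% → €0.00
Café latte €5.44: ready-to-eat food → 4% → €0.22
LED flashlight €29.58: everything else → 4.25% → €1.26
Bottle of gin (750 mL) €22.63: alcohol → 10.5% → €2.38
Eye drops €15.50: OTC medicine → 0% → €0.00
Tablet €758.89: electronic goods → 7.25% + 3.25% surcharge = 10.5% → €79.68
Sparkling wine €20.57: alcohol → 10.5% → €2.16
Hard cider (6-pack) €14.69: alcohol → 10.5% → €1.54
Pizza slice €3.60: ready-to-eat food → 4% → €0.14
Total tax = €8.03 + €1.11 + €0.22 + €1.26 + €2.38 + €79.68 + €2.16 + €1.54 + €0.14 = €96.52

€96.52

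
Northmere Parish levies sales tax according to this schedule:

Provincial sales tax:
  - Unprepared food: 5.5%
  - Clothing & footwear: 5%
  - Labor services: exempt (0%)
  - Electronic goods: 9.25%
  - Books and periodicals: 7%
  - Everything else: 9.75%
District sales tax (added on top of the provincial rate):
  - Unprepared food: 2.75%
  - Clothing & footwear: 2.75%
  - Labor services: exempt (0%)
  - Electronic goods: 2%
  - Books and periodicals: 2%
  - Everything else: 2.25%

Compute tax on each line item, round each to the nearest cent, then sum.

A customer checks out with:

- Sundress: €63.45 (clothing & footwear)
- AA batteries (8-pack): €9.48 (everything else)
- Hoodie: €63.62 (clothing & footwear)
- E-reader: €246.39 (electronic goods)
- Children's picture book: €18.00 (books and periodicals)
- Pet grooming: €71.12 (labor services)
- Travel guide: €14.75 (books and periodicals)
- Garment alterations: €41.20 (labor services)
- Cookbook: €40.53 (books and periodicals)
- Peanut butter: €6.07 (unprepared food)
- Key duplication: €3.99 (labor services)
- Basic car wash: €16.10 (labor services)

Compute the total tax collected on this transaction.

€45.81

Sundress €63.45: clothing & footwear → 5% + 2.75% district = 7.75% → €4.92
AA batteries (8-pack) €9.48: everything else → 9.75% + 2.25% district = 12% → €1.14
Hoodie €63.62: clothing & footwear → 5% + 2.75% district = 7.75% → €4.93
E-reader €246.39: electronic goods → 9.25% + 2% district = 11.25% → €27.72
Children's picture book €18.00: books and periodicals → 7% + 2% district = 9% → €1.62
Pet grooming €71.12: labor services → 0% + 0% district = 0% → €0.00
Travel guide €14.75: books and periodicals → 7% + 2% district = 9% → €1.33
Garment alterations €41.20: labor services → 0% + 0% district = 0% → €0.00
Cookbook €40.53: books and periodicals → 7% + 2% district = 9% → €3.65
Peanut butter €6.07: unprepared food → 5.5% + 2.75% district = 8.25% → €0.50
Key duplication €3.99: labor services → 0% + 0% district = 0% → €0.00
Basic car wash €16.10: labor services → 0% + 0% district = 0% → €0.00
Total tax = €4.92 + €1.14 + €4.93 + €27.72 + €1.62 + €1.33 + €3.65 + €0.50 = €45.81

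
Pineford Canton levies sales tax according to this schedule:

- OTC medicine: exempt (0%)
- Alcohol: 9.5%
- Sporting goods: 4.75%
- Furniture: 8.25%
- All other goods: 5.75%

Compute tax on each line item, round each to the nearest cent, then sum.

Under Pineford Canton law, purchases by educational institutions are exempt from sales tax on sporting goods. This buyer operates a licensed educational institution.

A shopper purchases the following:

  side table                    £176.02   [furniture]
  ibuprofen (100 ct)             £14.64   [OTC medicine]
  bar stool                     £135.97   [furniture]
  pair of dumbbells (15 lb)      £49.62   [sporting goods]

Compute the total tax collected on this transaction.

Side table £176.02: furniture → 8.25% → £14.52
Ibuprofen (100 ct) £14.64: OTC medicine → 0% → £0.00
Bar stool £135.97: furniture → 8.25% → £11.22
Pair of dumbbells (15 lb) £49.62: sporting goods, buyer-exempt → 0% → £0.00
Total tax = £14.52 + £11.22 = £25.74

£25.74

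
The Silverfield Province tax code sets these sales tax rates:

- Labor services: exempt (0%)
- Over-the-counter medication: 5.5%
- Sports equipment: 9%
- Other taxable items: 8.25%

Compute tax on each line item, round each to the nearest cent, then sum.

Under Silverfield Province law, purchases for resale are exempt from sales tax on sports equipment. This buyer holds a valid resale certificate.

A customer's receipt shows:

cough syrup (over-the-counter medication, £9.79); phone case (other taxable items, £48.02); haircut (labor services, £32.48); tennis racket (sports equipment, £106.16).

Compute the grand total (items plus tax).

£200.95

Cough syrup £9.79: over-the-counter medication → 5.5% → £0.54
Phone case £48.02: other taxable items → 8.25% → £3.96
Haircut £32.48: labor services → 0% → £0.00
Tennis racket £106.16: sports equipment, buyer-exempt → 0% → £0.00
Subtotal = £196.45; tax = £4.50; total due = £200.95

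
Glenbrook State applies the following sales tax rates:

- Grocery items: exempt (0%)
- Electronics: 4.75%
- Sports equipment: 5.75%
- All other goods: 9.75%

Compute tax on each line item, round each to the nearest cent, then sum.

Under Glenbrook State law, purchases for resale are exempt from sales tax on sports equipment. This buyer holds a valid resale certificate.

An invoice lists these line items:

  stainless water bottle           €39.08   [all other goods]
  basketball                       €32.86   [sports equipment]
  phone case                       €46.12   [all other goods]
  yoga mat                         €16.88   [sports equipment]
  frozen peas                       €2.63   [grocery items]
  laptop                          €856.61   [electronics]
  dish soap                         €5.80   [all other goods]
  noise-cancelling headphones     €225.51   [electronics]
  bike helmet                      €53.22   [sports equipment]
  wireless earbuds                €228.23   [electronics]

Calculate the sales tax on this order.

Stainless water bottle €39.08: all other goods → 9.75% → €3.81
Basketball €32.86: sports equipment, buyer-exempt → 0% → €0.00
Phone case €46.12: all other goods → 9.75% → €4.50
Yoga mat €16.88: sports equipment, buyer-exempt → 0% → €0.00
Frozen peas €2.63: grocery items → 0% → €0.00
Laptop €856.61: electronics → 4.75% → €40.69
Dish soap €5.80: all other goods → 9.75% → €0.57
Noise-cancelling headphones €225.51: electronics → 4.75% → €10.71
Bike helmet €53.22: sports equipment, buyer-exempt → 0% → €0.00
Wireless earbuds €228.23: electronics → 4.75% → €10.84
Total tax = €3.81 + €4.50 + €40.69 + €0.57 + €10.71 + €10.84 = €71.12

€71.12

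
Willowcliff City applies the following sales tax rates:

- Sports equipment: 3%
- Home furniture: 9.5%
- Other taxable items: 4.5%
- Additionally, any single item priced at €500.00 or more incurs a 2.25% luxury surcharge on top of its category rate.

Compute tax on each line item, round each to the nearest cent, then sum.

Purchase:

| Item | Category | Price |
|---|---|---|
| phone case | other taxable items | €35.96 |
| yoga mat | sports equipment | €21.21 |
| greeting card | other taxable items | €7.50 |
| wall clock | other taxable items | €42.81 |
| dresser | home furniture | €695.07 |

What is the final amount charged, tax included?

Phone case €35.96: other taxable items → 4.5% → €1.62
Yoga mat €21.21: sports equipment → 3% → €0.64
Greeting card €7.50: other taxable items → 4.5% → €0.34
Wall clock €42.81: other taxable items → 4.5% → €1.93
Dresser €695.07: home furniture → 9.5% + 2.25% surcharge = 11.75% → €81.67
Subtotal = €802.55; tax = €86.20; total due = €888.75

€888.75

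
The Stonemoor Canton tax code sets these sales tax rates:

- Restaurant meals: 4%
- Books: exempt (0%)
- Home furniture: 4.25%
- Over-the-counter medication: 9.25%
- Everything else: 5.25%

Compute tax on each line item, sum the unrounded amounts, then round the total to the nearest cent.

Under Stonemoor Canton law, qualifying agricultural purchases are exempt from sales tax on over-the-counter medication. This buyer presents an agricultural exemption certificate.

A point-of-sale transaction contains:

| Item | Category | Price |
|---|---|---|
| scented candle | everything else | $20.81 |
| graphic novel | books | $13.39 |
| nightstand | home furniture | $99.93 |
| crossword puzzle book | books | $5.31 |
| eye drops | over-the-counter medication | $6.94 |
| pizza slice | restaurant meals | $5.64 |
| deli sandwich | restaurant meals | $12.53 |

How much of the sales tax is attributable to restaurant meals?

Pizza slice $5.64: restaurant meals → 4% → $0.2256
Deli sandwich $12.53: restaurant meals → 4% → $0.5012
Tax on restaurant meals: unrounded sum = $0.7268 → $0.73

$0.73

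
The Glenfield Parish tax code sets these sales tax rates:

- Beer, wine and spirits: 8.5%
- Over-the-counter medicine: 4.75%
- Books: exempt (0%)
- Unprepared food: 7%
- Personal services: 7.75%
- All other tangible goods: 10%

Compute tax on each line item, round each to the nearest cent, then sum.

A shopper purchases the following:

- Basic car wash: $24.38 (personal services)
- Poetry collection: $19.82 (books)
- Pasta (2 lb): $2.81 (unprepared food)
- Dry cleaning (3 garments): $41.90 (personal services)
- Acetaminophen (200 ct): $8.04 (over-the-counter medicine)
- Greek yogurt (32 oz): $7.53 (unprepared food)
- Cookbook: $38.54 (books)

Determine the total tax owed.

$6.25

Basic car wash $24.38: personal services → 7.75% → $1.89
Poetry collection $19.82: books → 0% → $0.00
Pasta (2 lb) $2.81: unprepared food → 7% → $0.20
Dry cleaning (3 garments) $41.90: personal services → 7.75% → $3.25
Acetaminophen (200 ct) $8.04: over-the-counter medicine → 4.75% → $0.38
Greek yogurt (32 oz) $7.53: unprepared food → 7% → $0.53
Cookbook $38.54: books → 0% → $0.00
Total tax = $1.89 + $0.20 + $3.25 + $0.38 + $0.53 = $6.25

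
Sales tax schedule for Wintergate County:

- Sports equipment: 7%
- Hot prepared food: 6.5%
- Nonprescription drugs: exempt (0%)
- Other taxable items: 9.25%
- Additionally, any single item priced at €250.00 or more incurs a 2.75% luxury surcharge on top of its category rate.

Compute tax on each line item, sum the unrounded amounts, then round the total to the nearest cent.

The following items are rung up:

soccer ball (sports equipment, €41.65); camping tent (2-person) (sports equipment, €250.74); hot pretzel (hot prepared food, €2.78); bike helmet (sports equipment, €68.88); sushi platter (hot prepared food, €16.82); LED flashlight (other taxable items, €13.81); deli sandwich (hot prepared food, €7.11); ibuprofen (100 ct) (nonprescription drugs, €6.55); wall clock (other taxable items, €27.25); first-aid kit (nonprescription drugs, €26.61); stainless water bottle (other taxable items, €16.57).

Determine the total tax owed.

€39.25

Soccer ball €41.65: sports equipment → 7% → €2.9155
Camping tent (2-person) €250.74: sports equipment → 7% + 2.75% surcharge = 9.75% → €24.44715
Hot pretzel €2.78: hot prepared food → 6.5% → €0.1807
Bike helmet €68.88: sports equipment → 7% → €4.8216
Sushi platter €16.82: hot prepared food → 6.5% → €1.0933
LED flashlight €13.81: other taxable items → 9.25% → €1.277425
Deli sandwich €7.11: hot prepared food → 6.5% → €0.46215
Ibuprofen (100 ct) €6.55: nonprescription drugs → 0% → €0.00
Wall clock €27.25: other taxable items → 9.25% → €2.520625
First-aid kit €26.61: nonprescription drugs → 0% → €0.00
Stainless water bottle €16.57: other taxable items → 9.25% → €1.532725
Unrounded tax sum = €39.251175 → €39.25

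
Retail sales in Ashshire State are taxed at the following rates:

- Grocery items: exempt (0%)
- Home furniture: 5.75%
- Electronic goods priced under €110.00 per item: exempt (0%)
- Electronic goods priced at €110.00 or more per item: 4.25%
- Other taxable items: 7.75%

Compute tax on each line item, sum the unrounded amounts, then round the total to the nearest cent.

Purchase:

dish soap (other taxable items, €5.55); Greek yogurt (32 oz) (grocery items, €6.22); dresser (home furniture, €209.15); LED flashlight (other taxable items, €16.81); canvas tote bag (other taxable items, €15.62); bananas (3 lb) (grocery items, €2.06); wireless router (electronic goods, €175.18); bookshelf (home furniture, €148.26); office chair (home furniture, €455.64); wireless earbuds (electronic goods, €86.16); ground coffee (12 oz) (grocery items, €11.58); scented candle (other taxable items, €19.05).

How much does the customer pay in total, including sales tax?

€1209.90

Dish soap €5.55: other taxable items → 7.75% → €0.430125
Greek yogurt (32 oz) €6.22: grocery items → 0% → €0.00
Dresser €209.15: home furniture → 5.75% → €12.026125
LED flashlight €16.81: other taxable items → 7.75% → €1.302775
Canvas tote bag €15.62: other taxable items → 7.75% → €1.21055
Bananas (3 lb) €2.06: grocery items → 0% → €0.00
Wireless router €175.18: electronic goods, €110.00 or more → 4.25% → €7.44515
Bookshelf €148.26: home furniture → 5.75% → €8.52495
Office chair €455.64: home furniture → 5.75% → €26.1993
Wireless earbuds €86.16: electronic goods, under €110.00 → 0% → €0.00
Ground coffee (12 oz) €11.58: grocery items → 0% → €0.00
Scented candle €19.05: other taxable items → 7.75% → €1.476375
Subtotal = €1151.28; unrounded tax = €58.61535 → €58.62; total due = €1209.90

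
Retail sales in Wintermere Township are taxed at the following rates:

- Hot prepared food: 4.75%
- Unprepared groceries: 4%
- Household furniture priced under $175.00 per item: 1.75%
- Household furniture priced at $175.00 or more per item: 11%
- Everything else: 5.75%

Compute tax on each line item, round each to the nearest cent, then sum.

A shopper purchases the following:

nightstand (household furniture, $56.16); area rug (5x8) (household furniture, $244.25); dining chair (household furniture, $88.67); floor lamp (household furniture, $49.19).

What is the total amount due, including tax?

$468.53

Nightstand $56.16: household furniture, under $175.00 → 1.75% → $0.98
Area rug (5x8) $244.25: household furniture, $175.00 or more → 11% → $26.87
Dining chair $88.67: household furniture, under $175.00 → 1.75% → $1.55
Floor lamp $49.19: household furniture, under $175.00 → 1.75% → $0.86
Subtotal = $438.27; tax = $30.26; total due = $468.53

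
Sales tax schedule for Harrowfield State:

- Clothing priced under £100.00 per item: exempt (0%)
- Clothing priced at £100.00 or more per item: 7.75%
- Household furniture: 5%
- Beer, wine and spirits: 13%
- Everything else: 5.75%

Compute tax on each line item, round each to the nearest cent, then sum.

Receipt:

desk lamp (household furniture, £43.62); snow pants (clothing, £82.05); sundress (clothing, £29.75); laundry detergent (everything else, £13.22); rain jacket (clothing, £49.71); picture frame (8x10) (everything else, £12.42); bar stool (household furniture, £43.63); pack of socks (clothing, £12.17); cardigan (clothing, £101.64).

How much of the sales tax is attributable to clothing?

Snow pants £82.05: clothing, under £100.00 → 0% → £0.00
Sundress £29.75: clothing, under £100.00 → 0% → £0.00
Rain jacket £49.71: clothing, under £100.00 → 0% → £0.00
Pack of socks £12.17: clothing, under £100.00 → 0% → £0.00
Cardigan £101.64: clothing, £100.00 or more → 7.75% → £7.88
Tax on clothing = £0.00 + £0.00 + £0.00 + £0.00 + £7.88 = £7.88

£7.88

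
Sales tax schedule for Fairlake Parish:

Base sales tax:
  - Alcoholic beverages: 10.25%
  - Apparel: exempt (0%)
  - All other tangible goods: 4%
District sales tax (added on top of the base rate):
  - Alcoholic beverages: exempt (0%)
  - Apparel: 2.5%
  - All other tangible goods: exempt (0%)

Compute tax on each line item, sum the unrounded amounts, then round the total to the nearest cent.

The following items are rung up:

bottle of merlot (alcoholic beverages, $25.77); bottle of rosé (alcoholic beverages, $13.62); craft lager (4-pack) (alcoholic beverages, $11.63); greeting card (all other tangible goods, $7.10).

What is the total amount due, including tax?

Bottle of merlot $25.77: alcoholic beverages → 10.25% + 0% district = 10.25% → $2.641425
Bottle of rosé $13.62: alcoholic beverages → 10.25% + 0% district = 10.25% → $1.39605
Craft lager (4-pack) $11.63: alcoholic beverages → 10.25% + 0% district = 10.25% → $1.192075
Greeting card $7.10: all other tangible goods → 4% + 0% district = 4% → $0.284
Subtotal = $58.12; unrounded tax = $5.51355 → $5.51; total due = $63.63

$63.63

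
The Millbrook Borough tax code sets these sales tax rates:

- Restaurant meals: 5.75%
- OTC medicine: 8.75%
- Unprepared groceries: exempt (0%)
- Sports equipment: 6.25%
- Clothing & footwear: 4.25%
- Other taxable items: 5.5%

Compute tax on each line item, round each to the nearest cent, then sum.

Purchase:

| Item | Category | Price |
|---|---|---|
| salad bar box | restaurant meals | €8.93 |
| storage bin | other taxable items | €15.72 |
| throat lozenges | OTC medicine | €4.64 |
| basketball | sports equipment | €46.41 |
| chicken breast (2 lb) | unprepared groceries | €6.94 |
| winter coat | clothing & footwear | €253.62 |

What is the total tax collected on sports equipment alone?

Basketball €46.41: sports equipment → 6.25% → €2.90
Tax on sports equipment = €2.90

€2.90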